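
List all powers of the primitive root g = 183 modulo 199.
183^1, 183^2, ..., 183^{198} mod 199: [183, 57, 83, 65, 154, 123, 22, 46, 60, 35, 37, 5, 119, 86, 17, 126, 173, 18, 110, 31, 101, 175, 185, 25, 197, 32, 85, 33, 69, 90, 152, 155, 107, 79, 129, 125, 189, 160, 27, 165, 146, 52, 163, 178, 137, 196, 48, 28, 149, 4, 135, 29, 133, 61, 19, 94, 88, 184, 41, 140, 148, 20, 78, 145, 68, 106, 95, 72, 42, 124, 6, 103, 143, 100, 191, 128, 141, 132, 77, 161, 11, 23, 30, 117, 118, 102, 159, 43, 108, 63, 186, 9, 55, 115, 150, 187, 192, 112, 198, 16, 142, 116, 134, 45, 76, 177, 153, 139, 164, 162, 194, 80, 113, 182, 73, 26, 181, 89, 168, 98, 24, 14, 174, 2, 167, 114, 166, 130, 109, 47, 44, 92, 120, 70, 74, 10, 39, 172, 34, 53, 147, 36, 21, 62, 3, 151, 171, 50, 195, 64, 170, 66, 138, 180, 105, 111, 15, 158, 59, 51, 179, 121, 54, 131, 93, 104, 127, 157, 75, 193, 96, 56, 99, 8, 71, 58, 67, 122, 38, 188, 176, 169, 82, 81, 97, 40, 156, 91, 136, 13, 190, 144, 84, 49, 12, 7, 87, 1]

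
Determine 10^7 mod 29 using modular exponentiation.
By repeated squaring mod 29: 10^{1}≡10, 10^{2}≡13, 10^{4}≡24. Then 10^{7} = 10^{4+2+1} ≡ 24 × 13 × 10 ≡ 17 mod 29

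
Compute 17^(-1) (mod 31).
Since 31 is prime, by Fermat 17^(-1) ≡ 17^{29} ≡ 11 (mod 31). Verify: 17 × 11 = 187 ≡ 1 (mod 31)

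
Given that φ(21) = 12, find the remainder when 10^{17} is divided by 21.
By Euler: 10^{12} ≡ 1 (mod 21) since gcd(10, 21) = 1. 17 = 1×12 + 5. So 10^{17} ≡ 10^{5} ≡ 19 (mod 21)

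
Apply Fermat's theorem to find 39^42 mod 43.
By Fermat's Little Theorem, 39^{42} ≡ 1 mod 43 since 43 is prime and gcd(39, 43) = 1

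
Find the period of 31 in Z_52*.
Powers of 31 mod 52: 31^1≡31, 31^2≡25, 31^3≡47, 31^4≡1. ord_52(31) = 4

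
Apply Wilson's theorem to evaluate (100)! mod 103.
(102)! = (100)! × (101) × (102) ≡ -1 mod 103. So (100)! ≡ -1 × [(102)(101)]^(-1) ≡ 51 mod 103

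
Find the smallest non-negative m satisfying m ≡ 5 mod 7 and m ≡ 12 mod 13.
M = 7 × 13 = 91. M₁ = 13, y₁ ≡ 6 mod 7. M₂ = 7, y₂ ≡ 2 mod 13. m = 5×13×6 + 12×7×2 ≡ 12 mod 91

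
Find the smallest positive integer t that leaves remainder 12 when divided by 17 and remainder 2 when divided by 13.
M = 17 × 13 = 221. M₁ = 13, y₁ ≡ 4 mod 17. M₂ = 17, y₂ ≡ 10 mod 13. t = 12×13×4 + 2×17×10 ≡ 80 mod 221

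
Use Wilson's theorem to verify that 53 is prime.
(52)! mod 53 = 52. Since this equals -1 (mod 53), Wilson confirms 53 is prime.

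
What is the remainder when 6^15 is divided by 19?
By repeated squaring (mod 19): 6^{1}≡6, 6^{2}≡17, 6^{4}≡4, 6^{8}≡16. Then 6^{15} = 6^{8+4+2+1} ≡ 16 × 4 × 17 × 6 ≡ 11 (mod 19)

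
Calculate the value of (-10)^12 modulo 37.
By repeated squaring mod 37: (-10)^{1}≡27, (-10)^{2}≡26, (-10)^{4}≡10, (-10)^{8}≡26. Then (-10)^{12} = (-10)^{8+4} ≡ 26 × 10 ≡ 1 mod 37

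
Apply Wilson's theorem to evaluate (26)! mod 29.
(28)! = (26)! × (27) × (28) ≡ -1 mod 29. So (26)! ≡ -1 × [(28)(27)]^(-1) ≡ 14 mod 29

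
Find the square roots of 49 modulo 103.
The square roots of 49 mod 103 are 7 and 96. Verify: 7² = 49 ≡ 49 (mod 103)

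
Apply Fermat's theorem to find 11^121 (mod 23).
By Fermat: 11^{22} ≡ 1 (mod 23). 121 = 5×22 + 11. So 11^{121} ≡ 11^{11} ≡ 22 (mod 23)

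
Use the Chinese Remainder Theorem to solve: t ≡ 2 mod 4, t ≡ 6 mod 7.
M = 4 × 7 = 28. M₁ = 7, y₁ ≡ 3 mod 4. M₂ = 4, y₂ ≡ 2 mod 7. t = 2×7×3 + 6×4×2 ≡ 6 mod 28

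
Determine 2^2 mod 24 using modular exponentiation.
2^{2} = 4 ≡ 4 (mod 24)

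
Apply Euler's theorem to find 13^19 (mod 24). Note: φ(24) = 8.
By Euler: 13^{8} ≡ 1 (mod 24) since gcd(13, 24) = 1. 19 = 2×8 + 3. So 13^{19} ≡ 13^{3} ≡ 13 (mod 24)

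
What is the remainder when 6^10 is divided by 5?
Using Fermat: 6^{4} ≡ 1 (mod 5). 10 ≡ 2 (mod 4). So 6^{10} ≡ 6^{2} ≡ 1 (mod 5)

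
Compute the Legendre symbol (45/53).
(45/53) = 45^{26} mod 53 = -1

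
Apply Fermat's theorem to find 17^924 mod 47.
By Fermat: 17^{46} ≡ 1 mod 47. 924 ≡ 4 mod 46. So 17^{924} ≡ 17^{4} ≡ 2 mod 47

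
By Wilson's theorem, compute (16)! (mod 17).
By Wilson's theorem, (16)! ≡ -1 ≡ 16 (mod 17)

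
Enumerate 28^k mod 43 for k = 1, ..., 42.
28^1, 28^2, ..., 28^{42} mod 43: [28, 10, 22, 14, 5, 11, 7, 24, 27, 25, 12, 35, 34, 6, 39, 17, 3, 41, 30, 23, 42, 15, 33, 21, 29, 38, 32, 36, 19, 16, 18, 31, 8, 9, 37, 4, 26, 40, 2, 13, 20, 1]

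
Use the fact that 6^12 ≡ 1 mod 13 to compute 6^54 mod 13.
By Fermat: 6^{12} ≡ 1 mod 13. 54 = 4×12 + 6. So 6^{54} ≡ 6^{6} ≡ 12 mod 13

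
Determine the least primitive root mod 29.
g = 2. For each prime q|28: 2^{14}≡28, 2^{4}≡16, none ≡ 1, so ord_29(2) = 28 and 2 is a primitive root.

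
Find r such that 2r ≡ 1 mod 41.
Since 41 is prime, by Fermat 2^(-1) ≡ 2^{39} ≡ 21 mod 41. Verify: 2 × 21 = 42 ≡ 1 mod 41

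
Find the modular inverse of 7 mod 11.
Since 11 is prime, by Fermat 7^(-1) ≡ 7^{9} ≡ 8 (mod 11). Verify: 7 × 8 = 56 ≡ 1 (mod 11)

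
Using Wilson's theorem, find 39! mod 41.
(40)! = (39)! × (40) ≡ -1 (mod 41). So (39)! ≡ -1 × (40)^(-1) ≡ (-1)×(-1) = 1 (mod 41)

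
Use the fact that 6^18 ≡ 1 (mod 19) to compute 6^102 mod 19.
By Fermat: 6^{18} ≡ 1 (mod 19). 102 = 5×18 + 12. So 6^{102} ≡ 6^{12} ≡ 7 (mod 19)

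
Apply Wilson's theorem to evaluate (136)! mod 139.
(138)! = (136)! × (137) × (138) ≡ -1 mod 139. So (136)! ≡ -1 × [(138)(137)]^(-1) ≡ 69 mod 139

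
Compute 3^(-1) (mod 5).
Since 5 is prime, by Fermat 3^(-1) ≡ 3^{3} ≡ 2 (mod 5). Verify: 3 × 2 = 6 ≡ 1 (mod 5)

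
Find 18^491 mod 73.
Using Fermat: 18^{72} ≡ 1 mod 73. 491 ≡ 59 mod 72. So 18^{491} ≡ 18^{59} ≡ 36 mod 73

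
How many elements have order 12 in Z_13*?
Number of primitive roots mod 13 = φ(p-1) = φ(12) = 4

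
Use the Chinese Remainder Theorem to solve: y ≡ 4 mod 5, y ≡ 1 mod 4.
M = 5 × 4 = 20. M₁ = 4, y₁ ≡ 4 mod 5. M₂ = 5, y₂ ≡ 1 mod 4. y = 4×4×4 + 1×5×1 ≡ 9 mod 20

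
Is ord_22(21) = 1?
Powers of 21 mod 22: 21^1≡21, 21^2≡1. 21^1≡21≢1, so ord ≠ 1. No, the actual order is 2.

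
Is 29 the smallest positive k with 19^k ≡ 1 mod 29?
Powers of 19 mod 29: 19^1≡19, 19^2≡13, 19^3≡15, 19^4≡24, 19^5≡21, 19^6≡22, 19^7≡12, 19^8≡25, 19^9≡11, 19^10≡6, 19^11≡27, 19^12≡20, 19^13≡3, 19^14≡28, 19^15≡10, 19^16≡16, 19^17≡14, 19^18≡5, 19^19≡8, 19^20≡7, 19^21≡17, 19^22≡4, 19^23≡18, 19^24≡23, 19^25≡2, 19^26≡9, 19^27≡26, 19^28≡1. Already 19^28≡1, so the order is 28 < 29. No, the actual order is 28.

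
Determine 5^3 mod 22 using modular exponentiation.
5^{3} = 125 ≡ 15 (mod 22)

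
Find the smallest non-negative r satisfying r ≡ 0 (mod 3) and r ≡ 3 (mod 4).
M = 3 × 4 = 12. M₁ = 4, y₁ ≡ 1 (mod 3). M₂ = 3, y₂ ≡ 3 (mod 4). r = 0×4×1 + 3×3×3 ≡ 3 (mod 12)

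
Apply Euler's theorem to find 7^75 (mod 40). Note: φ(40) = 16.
By Euler: 7^{16} ≡ 1 (mod 40) since gcd(7, 40) = 1. 75 = 4×16 + 11. So 7^{75} ≡ 7^{11} ≡ 23 (mod 40)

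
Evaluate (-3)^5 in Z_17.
By repeated squaring (mod 17): (-3)^{1}≡14, (-3)^{2}≡9, (-3)^{4}≡13. Then (-3)^{5} = (-3)^{4+1} ≡ 13 × 14 ≡ 12 (mod 17)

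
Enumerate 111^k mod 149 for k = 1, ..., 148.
111^1, 111^2, ..., 111^{148} mod 149: [111, 103, 109, 30, 52, 110, 141, 6, 70, 22, 58, 31, 14, 64, 101, 36, 122, 132, 50, 37, 84, 86, 10, 67, 136, 47, 2, 73, 57, 69, 60, 104, 71, 133, 12, 140, 44, 116, 62, 28, 128, 53, 72, 95, 115, 100, 74, 19, 23, 20, 134, 123, 94, 4, 146, 114, 138, 120, 59, 142, 117, 24, 131, 88, 83, 124, 56, 107, 106, 144, 41, 81, 51, 148, 38, 46, 40, 119, 97, 39, 8, 143, 79, 127, 91, 118, 135, 85, 48, 113, 27, 17, 99, 112, 65, 63, 139, 82, 13, 102, 147, 76, 92, 80, 89, 45, 78, 16, 137, 9, 105, 33, 87, 121, 21, 96, 77, 54, 34, 49, 75, 130, 126, 129, 15, 26, 55, 145, 3, 35, 11, 29, 90, 7, 32, 125, 18, 61, 66, 25, 93, 42, 43, 5, 108, 68, 98, 1]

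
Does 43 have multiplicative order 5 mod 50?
Powers of 43 mod 50: 43^1≡43, 43^2≡49, 43^3≡7, 43^4≡1. Already 43^4≡1, so the order is 4 < 5. No, the actual order is 4.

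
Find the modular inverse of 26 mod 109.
Since 109 is prime, by Fermat 26^(-1) ≡ 26^{107} ≡ 21 mod 109. Verify: 26 × 21 = 546 ≡ 1 mod 109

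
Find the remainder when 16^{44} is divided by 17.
By Fermat: 16^{16} ≡ 1 (mod 17). 44 = 2×16 + 12. So 16^{44} ≡ 16^{12} ≡ 1 (mod 17)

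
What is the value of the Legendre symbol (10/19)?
(10/19) = 10^{9} mod 19 = -1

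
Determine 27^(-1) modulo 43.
Since 43 is prime, by Fermat 27^(-1) ≡ 27^{41} ≡ 8 mod 43. Verify: 27 × 8 = 216 ≡ 1 mod 43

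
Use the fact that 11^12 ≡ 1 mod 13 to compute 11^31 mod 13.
By Fermat: 11^{12} ≡ 1 mod 13. 31 = 2×12 + 7. So 11^{31} ≡ 11^{7} ≡ 2 mod 13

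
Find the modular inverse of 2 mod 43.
Since 43 is prime, by Fermat 2^(-1) ≡ 2^{41} ≡ 22 (mod 43). Verify: 2 × 22 = 44 ≡ 1 (mod 43)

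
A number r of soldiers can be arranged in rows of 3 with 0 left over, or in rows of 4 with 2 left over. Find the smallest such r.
M = 3 × 4 = 12. M₁ = 4, y₁ ≡ 1 (mod 3). M₂ = 3, y₂ ≡ 3 (mod 4). r = 0×4×1 + 2×3×3 ≡ 6 (mod 12)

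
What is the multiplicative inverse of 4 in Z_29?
Since 29 is prime, by Fermat 4^(-1) ≡ 4^{27} ≡ 22 (mod 29). Verify: 4 × 22 = 88 ≡ 1 (mod 29)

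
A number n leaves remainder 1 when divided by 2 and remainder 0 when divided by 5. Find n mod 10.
M = 2 × 5 = 10. M₁ = 5, y₁ ≡ 1 mod 2. M₂ = 2, y₂ ≡ 3 mod 5. n = 1×5×1 + 0×2×3 ≡ 5 mod 10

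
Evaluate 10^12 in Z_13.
Using Fermat: 10^{12} ≡ 1 (mod 13). 12 ≡ 0 (mod 12). So 10^{12} ≡ 10^{0} ≡ 1 (mod 13)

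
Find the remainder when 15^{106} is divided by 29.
By Fermat: 15^{28} ≡ 1 (mod 29). 106 = 3×28 + 22. So 15^{106} ≡ 15^{22} ≡ 6 (mod 29)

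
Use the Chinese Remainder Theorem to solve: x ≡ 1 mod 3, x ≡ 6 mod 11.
M = 3 × 11 = 33. M₁ = 11, y₁ ≡ 2 mod 3. M₂ = 3, y₂ ≡ 4 mod 11. x = 1×11×2 + 6×3×4 ≡ 28 mod 33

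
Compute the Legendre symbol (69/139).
(69/139) = 69^{69} mod 139 = 1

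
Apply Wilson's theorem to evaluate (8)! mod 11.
(10)! = (8)! × (9) × (10) ≡ -1 mod 11. So (8)! ≡ -1 × [(10)(9)]^(-1) ≡ 5 mod 11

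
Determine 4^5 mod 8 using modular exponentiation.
By repeated squaring (mod 8): 4^{1}≡4, 4^{2}≡0, 4^{4}≡0. Then 4^{5} = 4^{4+1} ≡ 0 × 4 ≡ 0 (mod 8)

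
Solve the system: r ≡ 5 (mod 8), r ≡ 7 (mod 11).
M = 8 × 11 = 88. M₁ = 11, y₁ ≡ 3 (mod 8). M₂ = 8, y₂ ≡ 7 (mod 11). r = 5×11×3 + 7×8×7 ≡ 29 (mod 88)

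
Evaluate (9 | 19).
(9/19) = 9^{9} mod 19 = 1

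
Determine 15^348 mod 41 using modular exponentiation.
Using Fermat: 15^{40} ≡ 1 (mod 41). 348 ≡ 28 (mod 40). So 15^{348} ≡ 15^{28} ≡ 23 (mod 41)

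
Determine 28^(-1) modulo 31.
Since 31 is prime, by Fermat 28^(-1) ≡ 28^{29} ≡ 10 (mod 31). Verify: 28 × 10 = 280 ≡ 1 (mod 31)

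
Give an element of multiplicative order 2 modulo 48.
7 has order 2 mod 48 since 7^{2} ≡ 1 mod 48 and no smaller power works.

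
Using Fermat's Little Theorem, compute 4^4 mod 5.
By Fermat's Little Theorem, 4^{4} ≡ 1 mod 5 since 5 is prime and gcd(4, 5) = 1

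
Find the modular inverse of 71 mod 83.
Since 83 is prime, by Fermat 71^(-1) ≡ 71^{81} ≡ 76 mod 83. Verify: 71 × 76 = 5396 ≡ 1 mod 83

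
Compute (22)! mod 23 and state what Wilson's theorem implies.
(22)! mod 23 = 22. Since this equals -1 (mod 23), Wilson confirms 23 is prime.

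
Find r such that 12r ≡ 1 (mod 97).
Since 97 is prime, by Fermat 12^(-1) ≡ 12^{95} ≡ 89 (mod 97). Verify: 12 × 89 = 1068 ≡ 1 (mod 97)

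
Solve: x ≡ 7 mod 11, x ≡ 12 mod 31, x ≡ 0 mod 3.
M = 11 × 31 × 3 = 1023. M₁ = 93, y₁ ≡ 9 mod 11. M₂ = 33, y₂ ≡ 16 mod 31. M₃ = 341, y₃ ≡ 2 mod 3. x = 7×93×9 + 12×33×16 + 0×341×2 ≡ 942 mod 1023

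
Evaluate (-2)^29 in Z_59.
By repeated squaring (mod 59): (-2)^{1}≡57, (-2)^{2}≡4, (-2)^{4}≡16, (-2)^{8}≡20, (-2)^{16}≡46. Then (-2)^{29} = (-2)^{16+8+4+1} ≡ 46 × 20 × 16 × 57 ≡ 1 (mod 59)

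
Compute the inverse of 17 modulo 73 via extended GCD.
Extended GCD: 17(-30) + 73(7) = 1. So 17^(-1) ≡ -30 ≡ 43 (mod 73). Verify: 17 × 43 = 731 ≡ 1 (mod 73)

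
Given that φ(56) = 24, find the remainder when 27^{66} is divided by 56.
By Euler: 27^{24} ≡ 1 mod 56 since gcd(27, 56) = 1. 66 = 2×24 + 18. So 27^{66} ≡ 27^{18} ≡ 1 mod 56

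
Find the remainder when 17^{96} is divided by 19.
By Fermat: 17^{18} ≡ 1 mod 19. 96 = 5×18 + 6. So 17^{96} ≡ 17^{6} ≡ 7 mod 19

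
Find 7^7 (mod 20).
By repeated squaring (mod 20): 7^{1}≡7, 7^{2}≡9, 7^{4}≡1. Then 7^{7} = 7^{4+2+1} ≡ 1 × 9 × 7 ≡ 3 (mod 20)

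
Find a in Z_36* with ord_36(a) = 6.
31 has order 6 mod 36 since 31^{6} ≡ 1 (mod 36) and no smaller power works.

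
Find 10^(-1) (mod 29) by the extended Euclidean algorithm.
Extended GCD: 10(3) + 29(-1) = 1. So 10^(-1) ≡ 3 (mod 29). Verify: 10 × 3 = 30 ≡ 1 (mod 29)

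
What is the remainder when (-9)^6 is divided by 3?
By repeated squaring mod 3: (-9)^{1}≡0, (-9)^{2}≡0, (-9)^{4}≡0. Then (-9)^{6} = (-9)^{4+2} ≡ 0 × 0 ≡ 0 mod 3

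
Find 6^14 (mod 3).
By repeated squaring (mod 3): 6^{1}≡0, 6^{2}≡0, 6^{4}≡0, 6^{8}≡0. Then 6^{14} = 6^{8+4+2} ≡ 0 × 0 × 0 ≡ 0 (mod 3)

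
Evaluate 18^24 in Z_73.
By repeated squaring (mod 73): 18^{1}≡18, 18^{2}≡32, 18^{4}≡2, 18^{8}≡4, 18^{16}≡16. Then 18^{24} = 18^{16+8} ≡ 16 × 4 ≡ 64 (mod 73)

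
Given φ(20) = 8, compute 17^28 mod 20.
By Euler: 17^{8} ≡ 1 mod 20 since gcd(17, 20) = 1. 28 = 3×8 + 4. So 17^{28} ≡ 17^{4} ≡ 1 mod 20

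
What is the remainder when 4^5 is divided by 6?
By repeated squaring (mod 6): 4^{1}≡4, 4^{2}≡4, 4^{4}≡4. Then 4^{5} = 4^{4+1} ≡ 4 × 4 ≡ 4 (mod 6)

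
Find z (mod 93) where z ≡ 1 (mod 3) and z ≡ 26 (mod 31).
M = 3 × 31 = 93. M₁ = 31, y₁ ≡ 1 (mod 3). M₂ = 3, y₂ ≡ 21 (mod 31). z = 1×31×1 + 26×3×21 ≡ 88 (mod 93)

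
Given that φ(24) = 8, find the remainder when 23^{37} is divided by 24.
By Euler: 23^{8} ≡ 1 (mod 24) since gcd(23, 24) = 1. 37 = 4×8 + 5. So 23^{37} ≡ 23^{5} ≡ 23 (mod 24)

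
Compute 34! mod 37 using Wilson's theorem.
(36)! = (34)! × (35) × (36) ≡ -1 mod 37. So (34)! ≡ -1 × [(36)(35)]^(-1) ≡ 18 mod 37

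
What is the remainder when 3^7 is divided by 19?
By repeated squaring mod 19: 3^{1}≡3, 3^{2}≡9, 3^{4}≡5. Then 3^{7} = 3^{4+2+1} ≡ 5 × 9 × 3 ≡ 2 mod 19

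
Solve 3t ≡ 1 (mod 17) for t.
Since 17 is prime, by Fermat 3^(-1) ≡ 3^{15} ≡ 6 (mod 17). Verify: 3 × 6 = 18 ≡ 1 (mod 17)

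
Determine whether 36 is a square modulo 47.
By Euler's criterion: 36^{23} ≡ 1 (mod 47). Since this equals 1, 36 is a QR.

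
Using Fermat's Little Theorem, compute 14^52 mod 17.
By Fermat: 14^{16} ≡ 1 (mod 17). 52 = 3×16 + 4. So 14^{52} ≡ 14^{4} ≡ 13 (mod 17)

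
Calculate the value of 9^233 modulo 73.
Using Fermat: 9^{72} ≡ 1 mod 73. 233 ≡ 17 mod 72. So 9^{233} ≡ 9^{17} ≡ 65 mod 73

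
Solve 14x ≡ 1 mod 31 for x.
Since 31 is prime, by Fermat 14^(-1) ≡ 14^{29} ≡ 20 mod 31. Verify: 14 × 20 = 280 ≡ 1 mod 31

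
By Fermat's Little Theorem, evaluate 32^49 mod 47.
By Fermat: 32^{46} ≡ 1 mod 47. So 32^{49} = 32^{46} · 32^{3} ≡ 32^{3} ≡ 9 mod 47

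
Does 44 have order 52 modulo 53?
44^{13} ≡ 1 mod 53 and 13 < 52, so ord_53(44) = 13 ≠ 52 and 44 is not a primitive root.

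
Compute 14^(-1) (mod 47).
Since 47 is prime, by Fermat 14^(-1) ≡ 14^{45} ≡ 37 (mod 47). Verify: 14 × 37 = 518 ≡ 1 (mod 47)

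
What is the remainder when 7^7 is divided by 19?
By repeated squaring (mod 19): 7^{1}≡7, 7^{2}≡11, 7^{4}≡7. Then 7^{7} = 7^{4+2+1} ≡ 7 × 11 × 7 ≡ 7 (mod 19)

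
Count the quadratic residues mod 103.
Exactly half the non-zero residues mod a prime are QRs: (103-1)/2 = 51.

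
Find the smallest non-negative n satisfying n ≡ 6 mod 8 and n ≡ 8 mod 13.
M = 8 × 13 = 104. M₁ = 13, y₁ ≡ 5 mod 8. M₂ = 8, y₂ ≡ 5 mod 13. n = 6×13×5 + 8×8×5 ≡ 86 mod 104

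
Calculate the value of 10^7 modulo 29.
By repeated squaring mod 29: 10^{1}≡10, 10^{2}≡13, 10^{4}≡24. Then 10^{7} = 10^{4+2+1} ≡ 24 × 13 × 10 ≡ 17 mod 29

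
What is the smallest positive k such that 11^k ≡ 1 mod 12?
Powers of 11 mod 12: 11^1≡11, 11^2≡1. ord_12(11) = 2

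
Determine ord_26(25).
Powers of 25 mod 26: 25^1≡25, 25^2≡1. So the order of 25 is 2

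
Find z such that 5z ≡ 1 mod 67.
Since 67 is prime, by Fermat 5^(-1) ≡ 5^{65} ≡ 27 mod 67. Verify: 5 × 27 = 135 ≡ 1 mod 67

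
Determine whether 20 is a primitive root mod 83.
ord_83(20) divides 82. For each prime q|82: 20^{41}≡82, 20^{2}≡68, none ≡ 1. So 20 has order 82 and is a primitive root mod 83.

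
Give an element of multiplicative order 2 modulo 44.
23 has order 2 mod 44 since 23^{2} ≡ 1 mod 44 and no smaller power works.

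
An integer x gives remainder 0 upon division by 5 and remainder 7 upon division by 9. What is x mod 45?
M = 5 × 9 = 45. M₁ = 9, y₁ ≡ 4 mod 5. M₂ = 5, y₂ ≡ 2 mod 9. x = 0×9×4 + 7×5×2 ≡ 25 mod 45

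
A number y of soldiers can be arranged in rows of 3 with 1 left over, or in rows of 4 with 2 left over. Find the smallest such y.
M = 3 × 4 = 12. M₁ = 4, y₁ ≡ 1 mod 3. M₂ = 3, y₂ ≡ 3 mod 4. y = 1×4×1 + 2×3×3 ≡ 10 mod 12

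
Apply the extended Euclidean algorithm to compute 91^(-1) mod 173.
Extended GCD: 91(-19) + 173(10) = 1. So 91^(-1) ≡ -19 ≡ 154 (mod 173). Verify: 91 × 154 = 14014 ≡ 1 (mod 173)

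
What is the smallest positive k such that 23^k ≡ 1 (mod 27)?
Powers of 23 mod 27: 23^1≡23, 23^2≡16, 23^3≡17, 23^4≡13, 23^5≡2, 23^6≡19, 23^7≡5, 23^8≡7, 23^9≡26, 23^10≡4, 23^11≡11, 23^12≡10, 23^13≡14, 23^14≡25, 23^15≡8, 23^16≡22, 23^17≡20, 23^18≡1. Order = 18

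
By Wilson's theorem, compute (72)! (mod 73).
By Wilson's theorem, (72)! ≡ -1 ≡ 72 (mod 73)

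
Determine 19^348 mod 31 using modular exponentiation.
Using Fermat: 19^{30} ≡ 1 mod 31. 348 ≡ 18 mod 30. So 19^{348} ≡ 19^{18} ≡ 8 mod 31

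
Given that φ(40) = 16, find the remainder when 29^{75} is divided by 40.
By Euler: 29^{16} ≡ 1 (mod 40) since gcd(29, 40) = 1. 75 = 4×16 + 11. So 29^{75} ≡ 29^{11} ≡ 29 (mod 40)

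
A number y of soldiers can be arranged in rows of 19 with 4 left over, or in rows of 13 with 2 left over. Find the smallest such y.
M = 19 × 13 = 247. M₁ = 13, y₁ ≡ 3 (mod 19). M₂ = 19, y₂ ≡ 11 (mod 13). y = 4×13×3 + 2×19×11 ≡ 80 (mod 247)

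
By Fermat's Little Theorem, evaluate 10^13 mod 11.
By Fermat: 10^{10} ≡ 1 mod 11. So 10^{13} = 10^{10} · 10^{3} ≡ 10^{3} ≡ 10 mod 11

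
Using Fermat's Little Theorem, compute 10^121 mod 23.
By Fermat: 10^{22} ≡ 1 (mod 23). 121 = 5×22 + 11. So 10^{121} ≡ 10^{11} ≡ 22 (mod 23)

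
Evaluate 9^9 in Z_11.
By repeated squaring mod 11: 9^{1}≡9, 9^{2}≡4, 9^{4}≡5, 9^{8}≡3. Then 9^{9} = 9^{8+1} ≡ 3 × 9 ≡ 5 mod 11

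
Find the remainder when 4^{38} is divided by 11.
By Fermat: 4^{10} ≡ 1 mod 11. 38 = 3×10 + 8. So 4^{38} ≡ 4^{8} ≡ 9 mod 11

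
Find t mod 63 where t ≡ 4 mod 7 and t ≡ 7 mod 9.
M = 7 × 9 = 63. M₁ = 9, y₁ ≡ 4 mod 7. M₂ = 7, y₂ ≡ 4 mod 9. t = 4×9×4 + 7×7×4 ≡ 25 mod 63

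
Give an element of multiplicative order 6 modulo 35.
4 has order 6 mod 35 since 4^{6} ≡ 1 mod 35 and no smaller power works.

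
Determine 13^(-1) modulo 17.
Since 17 is prime, by Fermat 13^(-1) ≡ 13^{15} ≡ 4 mod 17. Verify: 13 × 4 = 52 ≡ 1 mod 17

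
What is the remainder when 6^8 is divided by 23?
By repeated squaring mod 23: 6^{1}≡6, 6^{2}≡13, 6^{4}≡8, 6^{8}≡18. So 6^{8} ≡ 18 mod 23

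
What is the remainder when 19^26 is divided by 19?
By repeated squaring mod 19: 19^{1}≡0, 19^{2}≡0, 19^{4}≡0, 19^{8}≡0, 19^{16}≡0. Then 19^{26} = 19^{16+8+2} ≡ 0 × 0 × 0 ≡ 0 mod 19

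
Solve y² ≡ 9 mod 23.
The square roots of 9 mod 23 are 3 and 20. Verify: 3² = 9 ≡ 9 mod 23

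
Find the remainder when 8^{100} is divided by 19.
By Fermat: 8^{18} ≡ 1 mod 19. 100 = 5×18 + 10. So 8^{100} ≡ 8^{10} ≡ 11 mod 19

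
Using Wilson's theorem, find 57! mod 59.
(58)! = (57)! × (58) ≡ -1 mod 59. So (57)! ≡ -1 × (58)^(-1) ≡ (-1)×(-1) = 1 mod 59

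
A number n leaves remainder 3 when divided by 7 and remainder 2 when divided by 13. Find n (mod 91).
M = 7 × 13 = 91. M₁ = 13, y₁ ≡ 6 (mod 7). M₂ = 7, y₂ ≡ 2 (mod 13). n = 3×13×6 + 2×7×2 ≡ 80 (mod 91)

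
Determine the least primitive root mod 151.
g = 6. For each prime q|150: 6^{75}≡150, 6^{50}≡32, 6^{30}≡59, none ≡ 1, so ord_151(6) = 150 and 6 is a primitive root.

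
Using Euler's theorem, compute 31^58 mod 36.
By Euler: 31^{12} ≡ 1 (mod 36) since gcd(31, 36) = 1. 58 = 4×12 + 10. So 31^{58} ≡ 31^{10} ≡ 13 (mod 36)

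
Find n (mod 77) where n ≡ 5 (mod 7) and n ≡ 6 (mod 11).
M = 7 × 11 = 77. M₁ = 11, y₁ ≡ 2 (mod 7). M₂ = 7, y₂ ≡ 8 (mod 11). n = 5×11×2 + 6×7×8 ≡ 61 (mod 77)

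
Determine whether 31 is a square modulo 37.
By Euler's criterion: 31^{18} ≡ 36 mod 37. Since this equals -1 (≡ 36), 31 is not a QR.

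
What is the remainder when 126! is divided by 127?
By Wilson's theorem, (126)! ≡ -1 ≡ 126 mod 127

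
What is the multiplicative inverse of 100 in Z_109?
Since 109 is prime, by Fermat 100^(-1) ≡ 100^{107} ≡ 12 (mod 109). Verify: 100 × 12 = 1200 ≡ 1 (mod 109)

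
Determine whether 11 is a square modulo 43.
By Euler's criterion: 11^{21} ≡ 1 mod 43. Since this equals 1, 11 is a QR.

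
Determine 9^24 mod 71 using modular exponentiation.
By repeated squaring mod 71: 9^{1}≡9, 9^{2}≡10, 9^{4}≡29, 9^{8}≡60, 9^{16}≡50. Then 9^{24} = 9^{16+8} ≡ 50 × 60 ≡ 18 mod 71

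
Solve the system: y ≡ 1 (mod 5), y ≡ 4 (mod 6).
M = 5 × 6 = 30. M₁ = 6, y₁ ≡ 1 (mod 5). M₂ = 5, y₂ ≡ 5 (mod 6). y = 1×6×1 + 4×5×5 ≡ 16 (mod 30)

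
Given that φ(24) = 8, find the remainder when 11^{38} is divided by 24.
By Euler: 11^{8} ≡ 1 mod 24 since gcd(11, 24) = 1. 38 = 4×8 + 6. So 11^{38} ≡ 11^{6} ≡ 1 mod 24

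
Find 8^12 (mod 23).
By repeated squaring (mod 23): 8^{1}≡8, 8^{2}≡18, 8^{4}≡2, 8^{8}≡4. Then 8^{12} = 8^{8+4} ≡ 4 × 2 ≡ 8 (mod 23)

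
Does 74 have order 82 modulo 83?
ord_83(74) divides 82. For each prime q|82: 74^{41}≡82, 74^{2}≡81, none ≡ 1. So 74 has order 82 and is a primitive root mod 83.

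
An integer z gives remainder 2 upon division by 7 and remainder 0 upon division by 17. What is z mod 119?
M = 7 × 17 = 119. M₁ = 17, y₁ ≡ 5 mod 7. M₂ = 7, y₂ ≡ 5 mod 17. z = 2×17×5 + 0×7×5 ≡ 51 mod 119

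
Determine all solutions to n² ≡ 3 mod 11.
The square roots of 3 mod 11 are 5 and 6. Verify: 5² = 25 ≡ 3 mod 11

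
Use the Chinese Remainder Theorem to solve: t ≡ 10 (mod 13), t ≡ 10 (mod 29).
M = 13 × 29 = 377. M₁ = 29, y₁ ≡ 9 (mod 13). M₂ = 13, y₂ ≡ 9 (mod 29). t = 10×29×9 + 10×13×9 ≡ 10 (mod 377)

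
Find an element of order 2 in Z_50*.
49 has order 2 mod 50 since 49^{2} ≡ 1 (mod 50) and no smaller power works.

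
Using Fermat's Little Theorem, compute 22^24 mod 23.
By Fermat: 22^{22} ≡ 1 mod 23. So 22^{24} = 22^{22} · 22^{2} ≡ 22^{2} ≡ 1 mod 23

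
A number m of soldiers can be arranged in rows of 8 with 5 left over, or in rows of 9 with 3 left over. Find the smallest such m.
M = 8 × 9 = 72. M₁ = 9, y₁ ≡ 1 mod 8. M₂ = 8, y₂ ≡ 8 mod 9. m = 5×9×1 + 3×8×8 ≡ 21 mod 72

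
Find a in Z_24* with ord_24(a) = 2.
13 has order 2 mod 24 since 13^{2} ≡ 1 mod 24 and no smaller power works.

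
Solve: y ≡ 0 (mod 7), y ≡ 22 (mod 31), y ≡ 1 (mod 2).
M = 7 × 31 × 2 = 434. M₁ = 62, y₁ ≡ 6 (mod 7). M₂ = 14, y₂ ≡ 20 (mod 31). M₃ = 217, y₃ ≡ 1 (mod 2). y = 0×62×6 + 22×14×20 + 1×217×1 ≡ 301 (mod 434)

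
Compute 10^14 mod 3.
Using Fermat: 10^{2} ≡ 1 mod 3. 14 ≡ 0 mod 2. So 10^{14} ≡ 10^{0} ≡ 1 mod 3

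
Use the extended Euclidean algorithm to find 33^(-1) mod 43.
Extended GCD: 33(-13) + 43(10) = 1. So 33^(-1) ≡ -13 ≡ 30 mod 43. Verify: 33 × 30 = 990 ≡ 1 mod 43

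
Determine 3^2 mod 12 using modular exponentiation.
3^{2} = 9 ≡ 9 mod 12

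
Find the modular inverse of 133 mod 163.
Since 163 is prime, by Fermat 133^(-1) ≡ 133^{161} ≡ 38 mod 163. Verify: 133 × 38 = 5054 ≡ 1 mod 163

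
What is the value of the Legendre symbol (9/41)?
(9/41) = 9^{20} mod 41 = 1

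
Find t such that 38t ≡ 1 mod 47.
Since 47 is prime, by Fermat 38^(-1) ≡ 38^{45} ≡ 26 mod 47. Verify: 38 × 26 = 988 ≡ 1 mod 47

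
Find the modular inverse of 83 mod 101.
Since 101 is prime, by Fermat 83^(-1) ≡ 83^{99} ≡ 28 mod 101. Verify: 83 × 28 = 2324 ≡ 1 mod 101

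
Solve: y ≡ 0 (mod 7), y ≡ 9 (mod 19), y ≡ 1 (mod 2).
M = 7 × 19 × 2 = 266. M₁ = 38, y₁ ≡ 5 (mod 7). M₂ = 14, y₂ ≡ 15 (mod 19). M₃ = 133, y₃ ≡ 1 (mod 2). y = 0×38×5 + 9×14×15 + 1×133×1 ≡ 161 (mod 266)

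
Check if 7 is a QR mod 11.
By Euler's criterion: 7^{5} ≡ 10 (mod 11). Since this equals -1 (≡ 10), 7 is not a QR.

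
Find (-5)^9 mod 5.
By repeated squaring mod 5: (-5)^{1}≡0, (-5)^{2}≡0, (-5)^{4}≡0, (-5)^{8}≡0. Then (-5)^{9} = (-5)^{8+1} ≡ 0 × 0 ≡ 0 mod 5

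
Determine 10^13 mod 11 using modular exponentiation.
Using Fermat: 10^{10} ≡ 1 mod 11. 13 ≡ 3 mod 10. So 10^{13} ≡ 10^{3} ≡ 10 mod 11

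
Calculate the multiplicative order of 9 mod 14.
Powers of 9 mod 14: 9^1≡9, 9^2≡11, 9^3≡1. ord_14(9) = 3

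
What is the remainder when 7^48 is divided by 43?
Using Fermat: 7^{42} ≡ 1 mod 43. 48 ≡ 6 mod 42. So 7^{48} ≡ 7^{6} ≡ 1 mod 43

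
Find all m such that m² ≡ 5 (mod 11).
The square roots of 5 mod 11 are 4 and 7. Verify: 4² = 16 ≡ 5 (mod 11)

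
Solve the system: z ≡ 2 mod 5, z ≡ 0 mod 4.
M = 5 × 4 = 20. M₁ = 4, y₁ ≡ 4 mod 5. M₂ = 5, y₂ ≡ 1 mod 4. z = 2×4×4 + 0×5×1 ≡ 12 mod 20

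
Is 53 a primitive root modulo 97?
53^{48} ≡ 1 (mod 97) and 48 < 96, so ord_97(53) = 48 ≠ 96 and 53 is not a primitive root.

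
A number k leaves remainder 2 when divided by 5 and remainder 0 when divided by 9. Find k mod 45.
M = 5 × 9 = 45. M₁ = 9, y₁ ≡ 4 mod 5. M₂ = 5, y₂ ≡ 2 mod 9. k = 2×9×4 + 0×5×2 ≡ 27 mod 45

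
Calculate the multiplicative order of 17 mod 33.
Powers of 17 mod 33: 17^1≡17, 17^2≡25, 17^3≡29, 17^4≡31, 17^5≡32, 17^6≡16, 17^7≡8, 17^8≡4, 17^9≡2, 17^10≡1. So the order of 17 is 10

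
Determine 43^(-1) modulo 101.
Since 101 is prime, by Fermat 43^(-1) ≡ 43^{99} ≡ 47 mod 101. Verify: 43 × 47 = 2021 ≡ 1 mod 101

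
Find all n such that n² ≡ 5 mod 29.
The square roots of 5 mod 29 are 18 and 11. Verify: 18² = 324 ≡ 5 mod 29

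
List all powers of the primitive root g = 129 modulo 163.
129^1, 129^2, ..., 129^{162} mod 163: [129, 15, 142, 62, 11, 115, 2, 95, 30, 121, 124, 22, 67, 4, 27, 60, 79, 85, 44, 134, 8, 54, 120, 158, 7, 88, 105, 16, 108, 77, 153, 14, 13, 47, 32, 53, 154, 143, 28, 26, 94, 64, 106, 145, 123, 56, 52, 25, 128, 49, 127, 83, 112, 104, 50, 93, 98, 91, 3, 61, 45, 100, 23, 33, 19, 6, 122, 90, 37, 46, 66, 38, 12, 81, 17, 74, 92, 132, 76, 24, 162, 34, 148, 21, 101, 152, 48, 161, 68, 133, 42, 39, 141, 96, 159, 136, 103, 84, 78, 119, 29, 155, 109, 43, 5, 156, 75, 58, 147, 55, 86, 10, 149, 150, 116, 131, 110, 9, 20, 135, 137, 69, 99, 57, 18, 40, 107, 111, 138, 35, 114, 36, 80, 51, 59, 113, 70, 65, 72, 160, 102, 118, 63, 140, 130, 144, 157, 41, 73, 126, 117, 97, 125, 151, 82, 146, 89, 71, 31, 87, 139, 1]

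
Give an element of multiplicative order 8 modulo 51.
2 has order 8 mod 51 since 2^{8} ≡ 1 mod 51 and no smaller power works.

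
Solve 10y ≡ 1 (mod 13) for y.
Since 13 is prime, by Fermat 10^(-1) ≡ 10^{11} ≡ 4 (mod 13). Verify: 10 × 4 = 40 ≡ 1 (mod 13)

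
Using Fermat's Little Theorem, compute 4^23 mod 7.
By Fermat: 4^{6} ≡ 1 mod 7. 23 = 3×6 + 5. So 4^{23} ≡ 4^{5} ≡ 2 mod 7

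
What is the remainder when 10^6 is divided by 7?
Using Fermat: 10^{6} ≡ 1 (mod 7). 6 ≡ 0 (mod 6). So 10^{6} ≡ 10^{0} ≡ 1 (mod 7)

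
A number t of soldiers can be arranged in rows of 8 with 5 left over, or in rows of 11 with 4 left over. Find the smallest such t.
M = 8 × 11 = 88. M₁ = 11, y₁ ≡ 3 (mod 8). M₂ = 8, y₂ ≡ 7 (mod 11). t = 5×11×3 + 4×8×7 ≡ 37 (mod 88)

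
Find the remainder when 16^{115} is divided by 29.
By Fermat: 16^{28} ≡ 1 mod 29. 115 = 4×28 + 3. So 16^{115} ≡ 16^{3} ≡ 7 mod 29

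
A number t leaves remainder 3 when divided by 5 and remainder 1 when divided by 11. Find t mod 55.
M = 5 × 11 = 55. M₁ = 11, y₁ ≡ 1 mod 5. M₂ = 5, y₂ ≡ 9 mod 11. t = 3×11×1 + 1×5×9 ≡ 23 mod 55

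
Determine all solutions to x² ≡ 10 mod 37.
The square roots of 10 mod 37 are 26 and 11. Verify: 26² = 676 ≡ 10 mod 37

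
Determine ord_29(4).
Powers of 4 mod 29: 4^1≡4, 4^2≡16, 4^3≡6, 4^4≡24, 4^5≡9, 4^6≡7, 4^7≡28, 4^8≡25, 4^9≡13, 4^10≡23, 4^11≡5, 4^12≡20, 4^13≡22, 4^14≡1. Order = 14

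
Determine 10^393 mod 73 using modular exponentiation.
Using Fermat: 10^{72} ≡ 1 (mod 73). 393 ≡ 33 (mod 72). So 10^{393} ≡ 10^{33} ≡ 10 (mod 73)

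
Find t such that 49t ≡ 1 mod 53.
Since 53 is prime, by Fermat 49^(-1) ≡ 49^{51} ≡ 13 mod 53. Verify: 49 × 13 = 637 ≡ 1 mod 53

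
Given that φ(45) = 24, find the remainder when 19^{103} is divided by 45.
By Euler: 19^{24} ≡ 1 (mod 45) since gcd(19, 45) = 1. 103 = 4×24 + 7. So 19^{103} ≡ 19^{7} ≡ 19 (mod 45)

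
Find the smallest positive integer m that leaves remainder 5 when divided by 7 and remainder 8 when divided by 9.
M = 7 × 9 = 63. M₁ = 9, y₁ ≡ 4 (mod 7). M₂ = 7, y₂ ≡ 4 (mod 9). m = 5×9×4 + 8×7×4 ≡ 26 (mod 63)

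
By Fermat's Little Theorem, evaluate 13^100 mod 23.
By Fermat: 13^{22} ≡ 1 (mod 23). 100 = 4×22 + 12. So 13^{100} ≡ 13^{12} ≡ 13 (mod 23)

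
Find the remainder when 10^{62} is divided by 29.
By Fermat: 10^{28} ≡ 1 (mod 29). 62 = 2×28 + 6. So 10^{62} ≡ 10^{6} ≡ 22 (mod 29)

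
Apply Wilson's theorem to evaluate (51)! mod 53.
(52)! = (51)! × (52) ≡ -1 (mod 53). So (51)! ≡ -1 × (52)^(-1) ≡ (-1)×(-1) = 1 (mod 53)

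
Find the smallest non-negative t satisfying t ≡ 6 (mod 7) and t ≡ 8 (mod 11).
M = 7 × 11 = 77. M₁ = 11, y₁ ≡ 2 (mod 7). M₂ = 7, y₂ ≡ 8 (mod 11). t = 6×11×2 + 8×7×8 ≡ 41 (mod 77)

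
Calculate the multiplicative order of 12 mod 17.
Powers of 12 mod 17: 12^1≡12, 12^2≡8, 12^3≡11, 12^4≡13, 12^5≡3, 12^6≡2, 12^7≡7, 12^8≡16, 12^9≡5, 12^10≡9, 12^11≡6, 12^12≡4, 12^13≡14, 12^14≡15, 12^15≡10, 12^16≡1. ord_17(12) = 16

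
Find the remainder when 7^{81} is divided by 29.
By Fermat: 7^{28} ≡ 1 mod 29. 81 = 2×28 + 25. So 7^{81} ≡ 7^{25} ≡ 23 mod 29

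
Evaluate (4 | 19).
(4/19) = 4^{9} mod 19 = 1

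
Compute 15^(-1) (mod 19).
Since 19 is prime, by Fermat 15^(-1) ≡ 15^{17} ≡ 14 (mod 19). Verify: 15 × 14 = 210 ≡ 1 (mod 19)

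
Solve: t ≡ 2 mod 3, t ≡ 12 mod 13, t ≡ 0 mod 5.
M = 3 × 13 × 5 = 195. M₁ = 65, y₁ ≡ 2 mod 3. M₂ = 15, y₂ ≡ 7 mod 13. M₃ = 39, y₃ ≡ 4 mod 5. t = 2×65×2 + 12×15×7 + 0×39×4 ≡ 155 mod 195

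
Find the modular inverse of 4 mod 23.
Since 23 is prime, by Fermat 4^(-1) ≡ 4^{21} ≡ 6 mod 23. Verify: 4 × 6 = 24 ≡ 1 mod 23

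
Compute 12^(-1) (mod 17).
Since 17 is prime, by Fermat 12^(-1) ≡ 12^{15} ≡ 10 (mod 17). Verify: 12 × 10 = 120 ≡ 1 (mod 17)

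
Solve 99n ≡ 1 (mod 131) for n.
Since 131 is prime, by Fermat 99^(-1) ≡ 99^{129} ≡ 45 (mod 131). Verify: 99 × 45 = 4455 ≡ 1 (mod 131)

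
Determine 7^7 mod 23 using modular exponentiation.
By repeated squaring mod 23: 7^{1}≡7, 7^{2}≡3, 7^{4}≡9. Then 7^{7} = 7^{4+2+1} ≡ 9 × 3 × 7 ≡ 5 mod 23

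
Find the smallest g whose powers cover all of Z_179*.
g = 2. Powers: [2, 4, 8, 16, 32, 64, 128, 77, 154, 129, ...] generates all 178 non-zero residues.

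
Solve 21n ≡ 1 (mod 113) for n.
Since 113 is prime, by Fermat 21^(-1) ≡ 21^{111} ≡ 70 (mod 113). Verify: 21 × 70 = 1470 ≡ 1 (mod 113)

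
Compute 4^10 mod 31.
By repeated squaring mod 31: 4^{1}≡4, 4^{2}≡16, 4^{4}≡8, 4^{8}≡2. Then 4^{10} = 4^{8+2} ≡ 2 × 16 ≡ 1 mod 31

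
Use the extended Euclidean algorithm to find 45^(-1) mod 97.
Extended GCD: 45(-28) + 97(13) = 1. So 45^(-1) ≡ -28 ≡ 69 (mod 97). Verify: 45 × 69 = 3105 ≡ 1 (mod 97)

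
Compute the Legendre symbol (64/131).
(64/131) = 64^{65} mod 131 = 1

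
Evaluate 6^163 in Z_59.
Using Fermat: 6^{58} ≡ 1 mod 59. 163 ≡ 47 mod 58. So 6^{163} ≡ 6^{47} ≡ 14 mod 59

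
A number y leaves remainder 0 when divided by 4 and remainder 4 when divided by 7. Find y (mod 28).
M = 4 × 7 = 28. M₁ = 7, y₁ ≡ 3 (mod 4). M₂ = 4, y₂ ≡ 2 (mod 7). y = 0×7×3 + 4×4×2 ≡ 4 (mod 28)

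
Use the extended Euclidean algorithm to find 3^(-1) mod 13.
Extended GCD: 3(-4) + 13(1) = 1. So 3^(-1) ≡ -4 ≡ 9 (mod 13). Verify: 3 × 9 = 27 ≡ 1 (mod 13)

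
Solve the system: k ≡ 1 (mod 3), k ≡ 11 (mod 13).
M = 3 × 13 = 39. M₁ = 13, y₁ ≡ 1 (mod 3). M₂ = 3, y₂ ≡ 9 (mod 13). k = 1×13×1 + 11×3×9 ≡ 37 (mod 39)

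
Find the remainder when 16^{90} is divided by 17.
By Fermat: 16^{16} ≡ 1 mod 17. 90 = 5×16 + 10. So 16^{90} ≡ 16^{10} ≡ 1 mod 17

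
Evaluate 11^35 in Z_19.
Using Fermat: 11^{18} ≡ 1 mod 19. 35 ≡ 17 mod 18. So 11^{35} ≡ 11^{17} ≡ 7 mod 19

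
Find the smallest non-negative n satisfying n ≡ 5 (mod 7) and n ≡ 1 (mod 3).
M = 7 × 3 = 21. M₁ = 3, y₁ ≡ 5 (mod 7). M₂ = 7, y₂ ≡ 1 (mod 3). n = 5×3×5 + 1×7×1 ≡ 19 (mod 21)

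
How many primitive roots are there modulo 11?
There are φ(11-1) = φ(10) = 4 primitive roots modulo 11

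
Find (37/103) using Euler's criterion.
(37/103) = 37^{51} mod 103 = -1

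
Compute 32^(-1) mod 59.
Since 59 is prime, by Fermat 32^(-1) ≡ 32^{57} ≡ 24 mod 59. Verify: 32 × 24 = 768 ≡ 1 mod 59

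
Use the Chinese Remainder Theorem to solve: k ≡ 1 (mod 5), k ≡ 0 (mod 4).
M = 5 × 4 = 20. M₁ = 4, y₁ ≡ 4 (mod 5). M₂ = 5, y₂ ≡ 1 (mod 4). k = 1×4×4 + 0×5×1 ≡ 16 (mod 20)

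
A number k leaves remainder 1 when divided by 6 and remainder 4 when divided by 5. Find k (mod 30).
M = 6 × 5 = 30. M₁ = 5, y₁ ≡ 5 (mod 6). M₂ = 6, y₂ ≡ 1 (mod 5). k = 1×5×5 + 4×6×1 ≡ 19 (mod 30)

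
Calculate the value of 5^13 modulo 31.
By repeated squaring (mod 31): 5^{1}≡5, 5^{2}≡25, 5^{4}≡5, 5^{8}≡25. Then 5^{13} = 5^{8+4+1} ≡ 25 × 5 × 5 ≡ 5 (mod 31)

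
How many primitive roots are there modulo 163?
Number of primitive roots mod 163 = φ(p-1) = φ(162) = 54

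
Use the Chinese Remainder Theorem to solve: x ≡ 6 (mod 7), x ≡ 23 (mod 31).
M = 7 × 31 = 217. M₁ = 31, y₁ ≡ 5 (mod 7). M₂ = 7, y₂ ≡ 9 (mod 31). x = 6×31×5 + 23×7×9 ≡ 209 (mod 217)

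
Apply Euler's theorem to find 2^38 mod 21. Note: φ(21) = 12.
By Euler: 2^{12} ≡ 1 mod 21 since gcd(2, 21) = 1. 38 = 3×12 + 2. So 2^{38} ≡ 2^{2} ≡ 4 mod 21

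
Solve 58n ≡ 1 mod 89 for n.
Since 89 is prime, by Fermat 58^(-1) ≡ 58^{87} ≡ 66 mod 89. Verify: 58 × 66 = 3828 ≡ 1 mod 89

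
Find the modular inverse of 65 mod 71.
Since 71 is prime, by Fermat 65^(-1) ≡ 65^{69} ≡ 59 (mod 71). Verify: 65 × 59 = 3835 ≡ 1 (mod 71)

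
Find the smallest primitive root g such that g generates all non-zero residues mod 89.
g = 3. For each prime q|88: 3^{44}≡88, 3^{8}≡64, none ≡ 1, so ord_89(3) = 88 and 3 is a primitive root.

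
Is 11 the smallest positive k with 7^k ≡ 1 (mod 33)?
Powers of 7 mod 33: 7^1≡7, 7^2≡16, 7^3≡13, 7^4≡25, 7^5≡10, 7^6≡4, 7^7≡28, 7^8≡31, 7^9≡19, 7^10≡1. Already 7^10≡1, so the order is 10 < 11. No, the actual order is 10.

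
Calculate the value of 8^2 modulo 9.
8^{2} = 64 ≡ 1 (mod 9)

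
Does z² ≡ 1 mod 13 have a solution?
By Euler's criterion: 1^{6} ≡ 1 mod 13. Since this equals 1, 1 is a QR.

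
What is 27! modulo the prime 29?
(28)! = (27)! × (28) ≡ -1 mod 29. So (27)! ≡ -1 × (28)^(-1) ≡ (-1)×(-1) = 1 mod 29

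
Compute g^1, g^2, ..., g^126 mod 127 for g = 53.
53^1, 53^2, ..., 53^{126} mod 127: [53, 15, 33, 98, 114, 73, 59, 79, 123, 42, 67, 122, 116, 52, 89, 18, 65, 16, 86, 113, 20, 44, 46, 25, 55, 121, 63, 37, 56, 47, 78, 70, 27, 34, 24, 2, 106, 30, 66, 69, 101, 19, 118, 31, 119, 84, 7, 117, 105, 104, 51, 36, 3, 32, 45, 99, 40, 88, 92, 50, 110, 115, 126, 74, 112, 94, 29, 13, 54, 68, 48, 4, 85, 60, 5, 11, 75, 38, 109, 62, 111, 41, 14, 107, 83, 81, 102, 72, 6, 64, 90, 71, 80, 49, 57, 100, 93, 103, 125, 21, 97, 61, 58, 26, 108, 9, 96, 8, 43, 120, 10, 22, 23, 76, 91, 124, 95, 82, 28, 87, 39, 35, 77, 17, 12, 1]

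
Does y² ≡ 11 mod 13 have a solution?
By Euler's criterion: 11^{6} ≡ 12 mod 13. Since this equals -1 (≡ 12), 11 is not a QR.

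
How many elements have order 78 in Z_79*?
Number of primitive roots mod 79 = φ(p-1) = φ(78) = 24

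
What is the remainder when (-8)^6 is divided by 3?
Using Fermat: (-8)^{2} ≡ 1 mod 3. 6 ≡ 0 mod 2. So (-8)^{6} ≡ (-8)^{0} ≡ 1 mod 3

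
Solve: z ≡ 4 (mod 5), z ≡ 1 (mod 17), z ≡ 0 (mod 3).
M = 5 × 17 × 3 = 255. M₁ = 51, y₁ ≡ 1 (mod 5). M₂ = 15, y₂ ≡ 8 (mod 17). M₃ = 85, y₃ ≡ 1 (mod 3). z = 4×51×1 + 1×15×8 + 0×85×1 ≡ 69 (mod 255)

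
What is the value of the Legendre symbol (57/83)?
(57/83) = 57^{41} mod 83 = -1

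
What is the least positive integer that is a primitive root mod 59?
g = 2. Powers: [2, 4, 8, 16, 32, 5, 10, ...] generates all 58 non-zero residues.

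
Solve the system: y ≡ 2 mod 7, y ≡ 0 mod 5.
M = 7 × 5 = 35. M₁ = 5, y₁ ≡ 3 mod 7. M₂ = 7, y₂ ≡ 3 mod 5. y = 2×5×3 + 0×7×3 ≡ 30 mod 35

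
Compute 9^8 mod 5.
Using Fermat: 9^{4} ≡ 1 mod 5. 8 ≡ 0 mod 4. So 9^{8} ≡ 9^{0} ≡ 1 mod 5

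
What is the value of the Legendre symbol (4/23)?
(4/23) = 4^{11} mod 23 = 1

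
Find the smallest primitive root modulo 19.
g = 2. Powers: [2, 4, 8, 16, 13, 7, 14, 9, 18, ...] generates all 18 non-zero residues.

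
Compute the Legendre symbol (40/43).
(40/43) = 40^{21} mod 43 = 1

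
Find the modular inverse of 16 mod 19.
Since 19 is prime, by Fermat 16^(-1) ≡ 16^{17} ≡ 6 mod 19. Verify: 16 × 6 = 96 ≡ 1 mod 19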